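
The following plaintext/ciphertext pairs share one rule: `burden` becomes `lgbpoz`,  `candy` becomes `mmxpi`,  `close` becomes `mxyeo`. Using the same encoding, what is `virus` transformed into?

A repeating key of period 2 is used — shifts +10, +12 over and over.
For virus: v+10=f, i+12=u, r+10=b, u+12=g, s+10=c.

fubgc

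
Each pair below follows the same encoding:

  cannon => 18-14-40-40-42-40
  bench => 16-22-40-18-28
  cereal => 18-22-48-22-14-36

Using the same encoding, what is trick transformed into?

Each letter becomes 2×(its alphabet position, a=1..z=26) + 12.
On trick: t=20→52, r=18→48, i=9→30, c=3→18, k=11→34.

52-48-30-18-34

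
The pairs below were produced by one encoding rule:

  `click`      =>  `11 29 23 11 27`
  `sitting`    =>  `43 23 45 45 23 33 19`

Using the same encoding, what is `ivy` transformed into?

23 49 55

The formula is n = 2×(alphabet index, a=1) + 5.
On ivy: i=9→23, v=22→49, y=25→55.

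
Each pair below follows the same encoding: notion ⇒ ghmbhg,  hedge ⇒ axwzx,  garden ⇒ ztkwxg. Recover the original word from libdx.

Compare letters: n→g is +19, o→h is +19, t→m is +19 — a constant shift. This is a Caesar cipher with shift 19.
Decoding libdx: l−19=s, i−19=p, b−19=i, d−19=k, x−19=e.

spike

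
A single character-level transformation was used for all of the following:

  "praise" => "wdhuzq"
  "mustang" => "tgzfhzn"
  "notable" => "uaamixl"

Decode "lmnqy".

eager

Shifts by position in praise: pos 0: p→w (+7), pos 1: r→d (+12), pos 2: a→h (+7), pos 3: i→u (+12) — repeating every 2. The shifts repeat in a cycle of length 2: positions 0,1,… shift by +7, +12, then the pattern repeats.
Reversing it on lmnqy: l−7=e, m−12=a, n−7=g, q−12=e, y−7=r.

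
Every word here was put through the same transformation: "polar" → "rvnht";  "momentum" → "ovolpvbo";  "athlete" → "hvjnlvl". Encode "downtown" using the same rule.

The rule splits by letter class: vowels +7, consonants +2.
On downtown: d(cons)+2=f, o(vowel)+7=v, w(cons)+2=y, n(cons)+2=p, t(cons)+2=v, o(vowel)+7=v, w(cons)+2=y, n(cons)+2=p.

fvypvvyp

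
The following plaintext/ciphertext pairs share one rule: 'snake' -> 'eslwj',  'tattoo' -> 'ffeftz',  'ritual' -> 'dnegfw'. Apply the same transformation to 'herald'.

A repeating key of period 3 is used — shifts +12, +5, +11 over and over.
Applying it to herald: h+12=t, e+5=j, r+11=c, a+12=m, l+5=q, d+11=o.

tjcmqo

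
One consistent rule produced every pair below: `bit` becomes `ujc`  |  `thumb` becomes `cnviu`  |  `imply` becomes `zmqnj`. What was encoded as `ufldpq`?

The output letters match the input read backwards, each shifted +1: bit reversed is tib. The word is reversed, then every letter is shifted forward by 1.
Reversing it on ufldpq: shift back: u−1=t, f−1=e, l−1=k, d−1=c, p−1=o, q−1=p → tekcop; then reverse → pocket.

pocket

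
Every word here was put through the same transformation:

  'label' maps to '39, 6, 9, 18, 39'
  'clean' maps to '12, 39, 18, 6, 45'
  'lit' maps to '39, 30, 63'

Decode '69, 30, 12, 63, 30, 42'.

victim

With a=1..z=26, the number is 3·pos + 3.
Undoing it on 69, 30, 12, 63, 30, 42: 69→(69−3)÷3=22=v, 30→(30−3)÷3=9=i, 12→(12−3)÷3=3=c, 63→(63−3)÷3=20=t, 30→(30−3)÷3=9=i, 42→(42−3)÷3=13=m.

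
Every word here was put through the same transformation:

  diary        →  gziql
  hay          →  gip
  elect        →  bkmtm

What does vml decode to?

The output letters match the input read backwards, each shifted +8: diary reversed is yraid. Read the word backwards and shift each letter +8.
Undoing it on vml: shift back: v−8=n, m−8=e, l−8=d → ned; then reverse → den.

den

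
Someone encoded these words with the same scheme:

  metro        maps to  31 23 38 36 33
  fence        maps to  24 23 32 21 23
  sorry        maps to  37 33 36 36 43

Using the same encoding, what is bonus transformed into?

20 33 32 39 37

m is letter #13 and maps to 31: an offset of 18. Each letter is replaced by its alphabet position (a=1..z=26) + 18.
On bonus: b=2→20, o=15→33, n=14→32, u=21→39, s=19→37.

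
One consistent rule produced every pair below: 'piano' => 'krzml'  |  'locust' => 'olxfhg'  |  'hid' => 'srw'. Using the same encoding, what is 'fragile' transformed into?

Each pair mirrors across the alphabet (p↔k, i↔r, a↔z): positions sum to 25. This is the alphabet-reversal cipher (Atbash): a becomes z, b becomes y, etc.
For fragile: f↔u, r↔i, a↔z, g↔t, i↔r, l↔o, e↔v.

uiztrov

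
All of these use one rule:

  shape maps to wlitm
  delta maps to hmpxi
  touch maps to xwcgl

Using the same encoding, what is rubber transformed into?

The shift depends on letter class: consonant s→w is +4, but vowel a→i is +8. Vowels shift forward by 8 and consonants shift forward by 4.
For rubber: r(cons)+4=v, u(vowel)+8=c, b(cons)+4=f, b(cons)+4=f, e(vowel)+8=m, r(cons)+4=v.

vcffmv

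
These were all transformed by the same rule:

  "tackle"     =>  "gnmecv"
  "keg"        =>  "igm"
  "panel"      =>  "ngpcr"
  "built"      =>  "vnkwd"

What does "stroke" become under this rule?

The output letters match the input read backwards, each shifted +2: tackle reversed is elkcat. Two steps: reverse the string, then apply a Caesar shift of +2.
Applying it to stroke: reverse → ekorts; then shift: e+2=g, k+2=m, o+2=q, r+2=t, t+2=v, s+2=u.

gmqtvu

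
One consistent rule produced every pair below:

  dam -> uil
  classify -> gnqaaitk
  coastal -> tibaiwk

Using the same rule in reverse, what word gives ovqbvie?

The output letters match the input read backwards, each shifted +8: dam reversed is mad. Two steps: reverse the string, then apply a Caesar shift of +8.
Undoing it on ovqbvie: shift back: o−8=g, v−8=n, q−8=i, b−8=t, v−8=n, i−8=a, e−8=w → gnitnaw; then reverse → wanting.

wanting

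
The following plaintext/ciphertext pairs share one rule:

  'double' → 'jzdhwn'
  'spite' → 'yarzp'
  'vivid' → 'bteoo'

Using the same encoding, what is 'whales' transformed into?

csjrpb

Shifts by position in double: pos 0: d→j (+6), pos 1: o→z (+11), pos 2: u→d (+9), pos 3: b→h (+6), pos 4: l→w (+11), pos 5: e→n (+9) — repeating every 3. It's a Vigenère-style cipher with numeric key [6,11,9]: position i shifts by key[i mod 3].
For whales: w+6=c, h+11=s, a+9=j, l+6=r, e+11=p, s+9=b.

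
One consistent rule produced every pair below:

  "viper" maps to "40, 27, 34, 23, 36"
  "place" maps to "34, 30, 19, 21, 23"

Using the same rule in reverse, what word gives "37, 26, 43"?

shy

Each letter is replaced by its alphabet position (a=1..z=26) + 18.
Undoing it on 37, 26, 43: 37→(37−18)÷1=19=s, 26→(26−18)÷1=8=h, 43→(43−18)÷1=25=y.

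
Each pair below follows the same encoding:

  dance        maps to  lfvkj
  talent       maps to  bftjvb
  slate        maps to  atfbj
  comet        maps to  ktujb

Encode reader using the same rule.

The shift depends on letter class: consonant d→l is +8, but vowel a→f is +5. Vowels shift forward by 5 and consonants shift forward by 8.
On reader: r(cons)+8=z, e(vowel)+5=j, a(vowel)+5=f, d(cons)+8=l, e(vowel)+5=j, r(cons)+8=z.

zjfljz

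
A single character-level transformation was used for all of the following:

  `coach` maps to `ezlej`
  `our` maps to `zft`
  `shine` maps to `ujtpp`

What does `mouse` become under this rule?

The shift depends on letter class: consonant c→e is +2, but vowel o→z is +11. Vowels shift forward by 11 and consonants shift forward by 2.
On mouse: m(cons)+2=o, o(vowel)+11=z, u(vowel)+11=f, s(cons)+2=u, e(vowel)+11=p.

ozfup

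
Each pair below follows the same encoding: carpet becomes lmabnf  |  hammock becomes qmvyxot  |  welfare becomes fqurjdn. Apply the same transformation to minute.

It's a Vigenère-style cipher with numeric key [9,12]: position i shifts by key[i mod 2].
On minute: m+9=v, i+12=u, n+9=w, u+12=g, t+9=c, e+12=q.

vuwgcq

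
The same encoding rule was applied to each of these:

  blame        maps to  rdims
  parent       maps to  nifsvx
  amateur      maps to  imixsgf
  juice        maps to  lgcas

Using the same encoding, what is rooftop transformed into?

b(1)→r(17) and l(11)→d(3) fit y≡9x+8 (mod 26); the inverse of 9 mod 26 is 3. Treating letters as 0–25, the rule is x ↦ 9x + 8 (mod 26).
On rooftop: r(17)→9·17+8≡5=f; o(14)→9·14+8≡4=e; o(14)→9·14+8≡4=e; f(5)→9·5+8≡1=b; t(19)→9·19+8≡23=x; o(14)→9·14+8≡4=e; p(15)→9·15+8≡13=n (all mod 26).

feebxen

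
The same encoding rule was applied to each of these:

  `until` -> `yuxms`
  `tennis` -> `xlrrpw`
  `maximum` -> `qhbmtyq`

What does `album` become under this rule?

It's a Vigenère-style cipher with numeric key [4,7,4]: position i shifts by key[i mod 3].
For album: a+4=e, l+7=s, b+4=f, u+4=y, m+7=t.

esfyt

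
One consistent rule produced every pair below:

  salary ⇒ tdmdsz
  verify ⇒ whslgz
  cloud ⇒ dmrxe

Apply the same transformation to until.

The shift depends on letter class: consonant s→t is +1, but vowel a→d is +3. The rule splits by letter class: vowels +3, consonants +1.
For until: u(vowel)+3=x, n(cons)+1=o, t(cons)+1=u, i(vowel)+3=l, l(cons)+1=m.

xoulm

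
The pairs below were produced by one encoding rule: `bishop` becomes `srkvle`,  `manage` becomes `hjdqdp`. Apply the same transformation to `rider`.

uhglu

The output letters match the input read backwards, each shifted +3: bishop reversed is pohsib. Two steps: reverse the string, then apply a Caesar shift of +3.
Applying it to rider: reverse → redir; then shift: r+3=u, e+3=h, d+3=g, i+3=l, r+3=u.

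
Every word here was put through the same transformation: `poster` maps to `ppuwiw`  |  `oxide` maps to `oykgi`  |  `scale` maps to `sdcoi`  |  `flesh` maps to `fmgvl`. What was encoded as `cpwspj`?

couple

The shift increases by 1 at each position, starting from +0: 0, 1, 2, ….
Reversing it on cpwspj: c−0=c, p−1=o, w−2=u, s−3=p, p−4=l, j−5=e.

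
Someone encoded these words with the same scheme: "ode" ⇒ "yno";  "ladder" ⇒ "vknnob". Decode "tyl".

job

Every letter moves 10 places later in the alphabet, wrapping around z→a.
Undoing it on tyl: t−10=j, y−10=o, l−10=b.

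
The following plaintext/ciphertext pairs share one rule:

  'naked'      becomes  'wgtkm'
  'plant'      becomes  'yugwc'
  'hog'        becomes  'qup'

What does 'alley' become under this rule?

guukh

The shift depends on letter class: consonant n→w is +9, but vowel a→g is +6. Vowels shift forward by 6 and consonants shift forward by 9.
On alley: a(vowel)+6=g, l(cons)+9=u, l(cons)+9=u, e(vowel)+6=k, y(cons)+9=h.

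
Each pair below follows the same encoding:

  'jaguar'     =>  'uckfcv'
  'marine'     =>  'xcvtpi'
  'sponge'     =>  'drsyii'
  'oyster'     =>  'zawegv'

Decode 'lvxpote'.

Shifts by position in jaguar: pos 0: j→u (+11), pos 1: a→c (+2), pos 2: g→k (+4), pos 3: u→f (+11), pos 4: a→c (+2), pos 5: r→v (+4) — repeating every 3. A repeating key of period 3 is used — shifts +11, +2, +4 over and over.
Reversing it on lvxpote: l−11=a, v−2=t, x−4=t, p−11=e, o−2=m, t−4=p, e−11=t.

attempt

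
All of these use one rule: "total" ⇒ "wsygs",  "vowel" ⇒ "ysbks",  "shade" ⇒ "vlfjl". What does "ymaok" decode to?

The shift increases by 1 at each position, starting from +3: 3, 4, 5, ….
Decoding ymaok: y−3=v, m−4=i, a−5=v, o−6=i, k−7=d.

vivid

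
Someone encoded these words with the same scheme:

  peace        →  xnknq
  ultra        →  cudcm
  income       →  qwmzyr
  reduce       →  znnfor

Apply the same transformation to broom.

The shift increases by 1 at each position, starting from +8: 8, 9, 10, ….
For broom: b+8=j, r+9=a, o+10=y, o+11=z, m+12=y.

jayzy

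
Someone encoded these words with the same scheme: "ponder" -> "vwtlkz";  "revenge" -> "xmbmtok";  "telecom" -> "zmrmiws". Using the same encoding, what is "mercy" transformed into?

smxke

Shifts by position in ponder: pos 0: p→v (+6), pos 1: o→w (+8), pos 2: n→t (+6), pos 3: d→l (+8) — repeating every 2. It's a Vigenère-style cipher with numeric key [6,8]: position i shifts by key[i mod 2].
On mercy: m+6=s, e+8=m, r+6=x, c+8=k, y+6=e.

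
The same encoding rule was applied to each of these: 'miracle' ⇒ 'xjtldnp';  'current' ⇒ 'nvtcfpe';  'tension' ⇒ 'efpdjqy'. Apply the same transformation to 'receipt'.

cfepjre

Shifts by position in miracle: pos 0: m→x (+11), pos 1: i→j (+1), pos 2: r→t (+2), pos 3: a→l (+11), pos 4: c→d (+1), pos 5: l→n (+2) — repeating every 3. The shifts repeat in a cycle of length 3: positions 0,1,… shift by +11, +1, +2, then the pattern repeats.
For receipt: r+11=c, e+1=f, c+2=e, e+11=p, i+1=j, p+2=r, t+11=e.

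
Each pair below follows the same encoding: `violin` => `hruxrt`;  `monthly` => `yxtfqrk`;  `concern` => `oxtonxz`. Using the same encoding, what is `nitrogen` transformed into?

zrzdxmqw

Shifts by position in violin: pos 0: v→h (+12), pos 1: i→r (+9), pos 2: o→u (+6), pos 3: l→x (+12), pos 4: i→r (+9), pos 5: n→t (+6) — repeating every 3. The shifts repeat in a cycle of length 3: positions 0,1,… shift by +12, +9, +6, then the pattern repeats.
For nitrogen: n+12=z, i+9=r, t+6=z, r+12=d, o+9=x, g+6=m, e+12=q, n+9=w.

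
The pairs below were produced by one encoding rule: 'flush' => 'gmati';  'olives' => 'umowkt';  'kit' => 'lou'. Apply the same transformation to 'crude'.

dsaek

The rule splits by letter class: vowels +6, consonants +1.
On crude: c(cons)+1=d, r(cons)+1=s, u(vowel)+6=a, d(cons)+1=e, e(vowel)+6=k.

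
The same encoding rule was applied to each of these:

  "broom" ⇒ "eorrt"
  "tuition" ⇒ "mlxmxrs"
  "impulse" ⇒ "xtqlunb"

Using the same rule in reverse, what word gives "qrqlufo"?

b(1)→e(4) and r(17)→o(14) fit y≡25x+5 (mod 26); the inverse of 25 mod 26 is 25. Each letter's alphabet position (a=0..z=25) is mapped through 25·x+5 mod 26 — an affine cipher.
Undoing it on qrqlufo: q(16)→25·(16−5)≡15=p; r(17)→25·(17−5)≡14=o; q(16)→25·(16−5)≡15=p; l(11)→25·(11−5)≡20=u; u(20)→25·(20−5)≡11=l; f(5)→25·(5−5)≡0=a; o(14)→25·(14−5)≡17=r (all mod 26).

popular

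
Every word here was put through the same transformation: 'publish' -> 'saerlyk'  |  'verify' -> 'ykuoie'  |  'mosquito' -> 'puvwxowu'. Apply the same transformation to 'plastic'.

srdywof

A repeating key of period 2 is used — shifts +3, +6 over and over.
For plastic: p+3=s, l+6=r, a+3=d, s+6=y, t+3=w, i+6=o, c+3=f.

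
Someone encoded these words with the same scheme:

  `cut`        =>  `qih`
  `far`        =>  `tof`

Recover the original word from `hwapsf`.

timber

This is a Caesar cipher with shift 14.
Decoding hwapsf: h−14=t, w−14=i, a−14=m, p−14=b, s−14=e, f−14=r.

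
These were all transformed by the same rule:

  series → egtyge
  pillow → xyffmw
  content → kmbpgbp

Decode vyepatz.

disturb

s(18)→e(4) and e(4)→g(6) fit y≡11x+14 (mod 26); the inverse of 11 mod 26 is 19. Each letter's alphabet position (a=0..z=25) is mapped through 11·x+14 mod 26 — an affine cipher.
Decoding vyepatz: v(21)→19·(21−14)≡3=d; y(24)→19·(24−14)≡8=i; e(4)→19·(4−14)≡18=s; p(15)→19·(15−14)≡19=t; a(0)→19·(0−14)≡20=u; t(19)→19·(19−14)≡17=r; z(25)→19·(25−14)≡1=b (all mod 26).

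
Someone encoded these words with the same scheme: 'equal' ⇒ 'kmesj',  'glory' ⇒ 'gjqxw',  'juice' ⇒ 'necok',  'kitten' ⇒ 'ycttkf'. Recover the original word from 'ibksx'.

e(4)→k(10) and q(16)→m(12) fit y≡11x+18 (mod 26); the inverse of 11 mod 26 is 19. Each letter's alphabet position (a=0..z=25) is mapped through 11·x+18 mod 26 — an affine cipher.
Undoing it on ibksx: i(8)→19·(8−18)≡18=s; b(1)→19·(1−18)≡15=p; k(10)→19·(10−18)≡4=e; s(18)→19·(18−18)≡0=a; x(23)→19·(23−18)≡17=r (all mod 26).

spear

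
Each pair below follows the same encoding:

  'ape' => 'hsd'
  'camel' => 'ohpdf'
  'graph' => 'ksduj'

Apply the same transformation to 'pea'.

dhs

The output letters match the input read backwards, each shifted +3: ape reversed is epa. Read the word backwards and shift each letter +3.
On pea: reverse → aep; then shift: a+3=d, e+3=h, p+3=s.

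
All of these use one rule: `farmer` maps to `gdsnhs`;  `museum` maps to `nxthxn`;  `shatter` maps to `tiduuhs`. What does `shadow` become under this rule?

tiderx

The shift depends on letter class: consonant f→g is +1, but vowel a→d is +3. The rule splits by letter class: vowels +3, consonants +1.
On shadow: s(cons)+1=t, h(cons)+1=i, a(vowel)+3=d, d(cons)+1=e, o(vowel)+3=r, w(cons)+1=x.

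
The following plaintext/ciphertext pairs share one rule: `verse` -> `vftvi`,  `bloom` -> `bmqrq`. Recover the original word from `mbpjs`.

In verse: v→v is +0, e→f is +1, r→t is +2, s→v is +3 — the shift increases by 1 each position. The shift increases by 1 at each position, starting from +0: 0, 1, 2, ….
Reversing it on mbpjs: m−0=m, b−1=a, p−2=n, j−3=g, s−4=o.

mango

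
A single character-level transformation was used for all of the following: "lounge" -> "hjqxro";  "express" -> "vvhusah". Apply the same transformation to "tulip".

The output letters match the input read backwards, each shifted +3: lounge reversed is egnuol. Two steps: reverse the string, then apply a Caesar shift of +3.
For tulip: reverse → pilut; then shift: p+3=s, i+3=l, l+3=o, u+3=x, t+3=w.

sloxw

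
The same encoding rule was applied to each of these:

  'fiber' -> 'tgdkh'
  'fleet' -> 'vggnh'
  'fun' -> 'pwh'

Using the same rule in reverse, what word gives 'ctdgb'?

zebra

Read the word backwards and shift each letter +2.
Reversing it on ctdgb: shift back: c−2=a, t−2=r, d−2=b, g−2=e, b−2=z → arbez; then reverse → zebra.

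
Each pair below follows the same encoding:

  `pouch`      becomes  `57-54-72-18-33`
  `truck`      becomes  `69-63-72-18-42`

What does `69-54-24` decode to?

toe

p(#16)→57 and o(#15)→54: differences scale by 3, so n = 3·pos + 9. Each letter becomes 3×(its alphabet position, a=1..z=26) + 9.
Decoding 69-54-24: 69→(69−9)÷3=20=t, 54→(54−9)÷3=15=o, 24→(24−9)÷3=5=e.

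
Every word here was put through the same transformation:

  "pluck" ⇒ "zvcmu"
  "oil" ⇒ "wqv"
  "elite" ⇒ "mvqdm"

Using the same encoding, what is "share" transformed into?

cribm

The shift depends on letter class: consonant p→z is +10, but vowel u→c is +8. The rule splits by letter class: vowels +8, consonants +10.
For share: s(cons)+10=c, h(cons)+10=r, a(vowel)+8=i, r(cons)+10=b, e(vowel)+8=m.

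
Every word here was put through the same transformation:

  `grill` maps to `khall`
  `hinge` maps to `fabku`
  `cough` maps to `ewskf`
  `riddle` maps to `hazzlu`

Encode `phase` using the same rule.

rfocu

g(6)→k(10) and r(17)→h(7) fit y≡21x+14 (mod 26); the inverse of 21 mod 26 is 5. Each letter's alphabet position (a=0..z=25) is mapped through 21·x+14 mod 26 — an affine cipher.
On phase: p(15)→21·15+14≡17=r; h(7)→21·7+14≡5=f; a(0)→21·0+14≡14=o; s(18)→21·18+14≡2=c; e(4)→21·4+14≡20=u (all mod 26).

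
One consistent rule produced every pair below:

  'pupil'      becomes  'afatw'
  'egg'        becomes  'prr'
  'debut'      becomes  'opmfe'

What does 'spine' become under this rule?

Compare letters: p→a is +11, u→f is +11, p→a is +11 — a constant shift. This is a Caesar cipher with shift 11.
For spine: s+11=d, p+11=a, i+11=t, n+11=y, e+11=p.

datyp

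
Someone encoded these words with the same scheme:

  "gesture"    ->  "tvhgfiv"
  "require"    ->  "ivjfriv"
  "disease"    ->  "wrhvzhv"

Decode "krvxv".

piece

Each letter is replaced by its mirror in the alphabet: a↔z, b↔y, c↔x, and so on (the Atbash cipher).
Decoding krvxv: k↔p, r↔i, v↔e, x↔c, v↔e.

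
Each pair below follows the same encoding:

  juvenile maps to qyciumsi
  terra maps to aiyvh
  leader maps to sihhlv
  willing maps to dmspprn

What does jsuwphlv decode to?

consider

The shifts repeat in a cycle of length 2: positions 0,1,… shift by +7, +4, then the pattern repeats.
Undoing it on jsuwphlv: j−7=c, s−4=o, u−7=n, w−4=s, p−7=i, h−4=d, l−7=e, v−4=r.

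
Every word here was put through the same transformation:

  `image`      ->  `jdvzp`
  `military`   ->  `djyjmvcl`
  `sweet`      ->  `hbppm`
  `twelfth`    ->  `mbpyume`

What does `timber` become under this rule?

i(8)→j(9) and m(12)→d(3) fit y≡5x+21 (mod 26); the inverse of 5 mod 26 is 21. Each letter's alphabet position (a=0..z=25) is mapped through 5·x+21 mod 26 — an affine cipher.
For timber: t(19)→5·19+21≡12=m; i(8)→5·8+21≡9=j; m(12)→5·12+21≡3=d; b(1)→5·1+21≡0=a; e(4)→5·4+21≡15=p; r(17)→5·17+21≡2=c (all mod 26).

mjdapc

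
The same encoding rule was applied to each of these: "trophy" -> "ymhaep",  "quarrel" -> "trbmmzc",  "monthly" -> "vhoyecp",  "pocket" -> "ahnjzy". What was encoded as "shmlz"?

forge

This is an affine cipher: with a=0,…,z=25, each position x becomes (19x+1) mod 26.
Undoing it on shmlz: s(18)→11·(18−1)≡5=f; h(7)→11·(7−1)≡14=o; m(12)→11·(12−1)≡17=r; l(11)→11·(11−1)≡6=g; z(25)→11·(25−1)≡4=e (all mod 26).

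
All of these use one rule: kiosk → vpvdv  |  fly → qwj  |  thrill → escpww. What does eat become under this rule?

lhe

The shift depends on letter class: consonant k→v is +11, but vowel i→p is +7. Vowels shift forward by 7 and consonants shift forward by 11.
On eat: e(vowel)+7=l, a(vowel)+7=h, t(cons)+11=e.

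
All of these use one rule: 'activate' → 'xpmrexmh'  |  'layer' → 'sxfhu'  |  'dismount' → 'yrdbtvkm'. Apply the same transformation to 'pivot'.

Each letter's alphabet position (a=0..z=25) is mapped through 9·x+23 mod 26 — an affine cipher.
On pivot: p(15)→9·15+23≡2=c; i(8)→9·8+23≡17=r; v(21)→9·21+23≡4=e; o(14)→9·14+23≡19=t; t(19)→9·19+23≡12=m (all mod 26).

cretm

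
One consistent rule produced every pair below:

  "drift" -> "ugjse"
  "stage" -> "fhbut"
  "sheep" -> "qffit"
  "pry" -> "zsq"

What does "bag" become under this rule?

hbc

The word is reversed, then every letter is shifted forward by 1.
Applying it to bag: reverse → gab; then shift: g+1=h, a+1=b, b+1=c.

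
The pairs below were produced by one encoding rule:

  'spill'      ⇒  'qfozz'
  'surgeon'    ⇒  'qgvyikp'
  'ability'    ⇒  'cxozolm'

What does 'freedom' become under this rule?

dviinku

This is an affine cipher: with a=0,…,z=25, each position x becomes (21x+2) mod 26.
Applying it to freedom: f(5)→21·5+2≡3=d; r(17)→21·17+2≡21=v; e(4)→21·4+2≡8=i; e(4)→21·4+2≡8=i; d(3)→21·3+2≡13=n; o(14)→21·14+2≡10=k; m(12)→21·12+2≡20=u (all mod 26).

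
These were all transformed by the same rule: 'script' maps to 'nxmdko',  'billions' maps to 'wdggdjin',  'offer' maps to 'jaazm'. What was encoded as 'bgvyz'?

Compare letters: s→n is +21, c→x is +21, r→m is +21 — a constant shift. Each letter is shifted forward by 21 in the alphabet (a Caesar shift of +21).
Reversing it on bgvyz: b−21=g, g−21=l, v−21=a, y−21=d, z−21=e.

glade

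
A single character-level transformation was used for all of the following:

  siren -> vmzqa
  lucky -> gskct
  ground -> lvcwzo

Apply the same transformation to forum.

uczwn

The output letters match the input read backwards, each shifted +8: siren reversed is neris. Two steps: reverse the string, then apply a Caesar shift of +8.
Applying it to forum: reverse → murof; then shift: m+8=u, u+8=c, r+8=z, o+8=w, f+8=n.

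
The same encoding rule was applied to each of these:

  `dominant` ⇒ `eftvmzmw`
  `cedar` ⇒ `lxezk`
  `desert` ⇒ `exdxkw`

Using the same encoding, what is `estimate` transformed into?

d(3)→e(4) and o(14)→f(5) fit y≡19x+25 (mod 26); the inverse of 19 mod 26 is 11. Each letter's alphabet position (a=0..z=25) is mapped through 19·x+25 mod 26 — an affine cipher.
On estimate: e(4)→19·4+25≡23=x; s(18)→19·18+25≡3=d; t(19)→19·19+25≡22=w; i(8)→19·8+25≡21=v; m(12)→19·12+25≡19=t; a(0)→19·0+25≡25=z; t(19)→19·19+25≡22=w; e(4)→19·4+25≡23=x (all mod 26).

xdwvtzwx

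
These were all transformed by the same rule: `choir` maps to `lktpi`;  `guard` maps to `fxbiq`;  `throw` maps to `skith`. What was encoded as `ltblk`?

Each letter's alphabet position (a=0..z=25) is mapped through 5·x+1 mod 26 — an affine cipher.
Reversing it on ltblk: l(11)→21·(11−1)≡2=c; t(19)→21·(19−1)≡14=o; b(1)→21·(1−1)≡0=a; l(11)→21·(11−1)≡2=c; k(10)→21·(10−1)≡7=h (all mod 26).

coach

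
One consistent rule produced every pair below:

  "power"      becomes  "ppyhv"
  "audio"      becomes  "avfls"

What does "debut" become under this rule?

dfdxx

In power: p→p is +0, o→p is +1, w→y is +2, e→h is +3 — the shift increases by 1 each position. The shift increases by 1 at each position, starting from +0: 0, 1, 2, ….
On debut: d+0=d, e+1=f, b+2=d, u+3=x, t+4=x.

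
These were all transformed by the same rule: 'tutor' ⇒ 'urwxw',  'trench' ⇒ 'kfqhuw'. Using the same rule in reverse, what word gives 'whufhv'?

secret

The word is reversed, then every letter is shifted forward by 3.
Reversing it on whufhv: shift back: w−3=t, h−3=e, u−3=r, f−3=c, h−3=e, v−3=s → terces; then reverse → secret.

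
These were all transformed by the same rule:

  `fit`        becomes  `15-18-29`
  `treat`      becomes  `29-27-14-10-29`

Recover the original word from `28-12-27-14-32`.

screw

f is letter #6 and maps to 15: an offset of 9. Letters become their 1-based position plus 9 (so a→10, b→11, …).
Undoing it on 28-12-27-14-32: 28→(28−9)÷1=19=s, 12→(12−9)÷1=3=c, 27→(27−9)÷1=18=r, 14→(14−9)÷1=5=e, 32→(32−9)÷1=23=w.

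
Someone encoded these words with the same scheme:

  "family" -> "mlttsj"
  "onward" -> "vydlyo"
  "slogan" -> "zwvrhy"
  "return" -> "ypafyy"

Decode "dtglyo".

wizard

Shifts by position in family: pos 0: f→m (+7), pos 1: a→l (+11), pos 2: m→t (+7), pos 3: i→t (+11) — repeating every 2. It's a Vigenère-style cipher with numeric key [7,11]: position i shifts by key[i mod 2].
Decoding dtglyo: d−7=w, t−11=i, g−7=z, l−11=a, y−7=r, o−11=d.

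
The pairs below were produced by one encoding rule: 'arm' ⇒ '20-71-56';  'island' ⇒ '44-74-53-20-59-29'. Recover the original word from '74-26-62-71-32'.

score

a(#1)→20 and r(#18)→71: differences scale by 3, so n = 3·pos + 17. The formula is n = 3×(alphabet index, a=1) + 17.
Reversing it on 74-26-62-71-32: 74→(74−17)÷3=19=s, 26→(26−17)÷3=3=c, 62→(62−17)÷3=15=o, 71→(71−17)÷3=18=r, 32→(32−17)÷3=5=e.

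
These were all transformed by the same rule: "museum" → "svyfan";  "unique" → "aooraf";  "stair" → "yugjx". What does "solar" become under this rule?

yprbx

Shifts by position in museum: pos 0: m→s (+6), pos 1: u→v (+1), pos 2: s→y (+6), pos 3: e→f (+1) — repeating every 2. A repeating key of period 2 is used — shifts +6, +1 over and over.
On solar: s+6=y, o+1=p, l+6=r, a+1=b, r+6=x.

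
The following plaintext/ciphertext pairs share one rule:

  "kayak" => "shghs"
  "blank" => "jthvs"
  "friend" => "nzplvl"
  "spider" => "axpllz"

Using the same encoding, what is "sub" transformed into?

abj

The shift depends on letter class: consonant k→s is +8, but vowel a→h is +7. Two shifts are in play — +7 for a/e/i/o/u, +8 for every other letter.
For sub: s(cons)+8=a, u(vowel)+7=b, b(cons)+8=j.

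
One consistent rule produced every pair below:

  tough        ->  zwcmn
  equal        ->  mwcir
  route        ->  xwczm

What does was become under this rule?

The shift depends on letter class: consonant t→z is +6, but vowel o→w is +8. Vowels shift forward by 8 and consonants shift forward by 6.
For was: w(cons)+6=c, a(vowel)+8=i, s(cons)+6=y.

ciy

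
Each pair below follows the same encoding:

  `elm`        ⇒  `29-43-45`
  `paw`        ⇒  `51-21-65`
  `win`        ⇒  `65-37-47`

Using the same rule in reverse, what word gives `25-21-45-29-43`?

camel

The formula is n = 2×(alphabet index, a=1) + 19.
Reversing it on 25-21-45-29-43: 25→(25−19)÷2=3=c, 21→(21−19)÷2=1=a, 45→(45−19)÷2=13=m, 29→(29−19)÷2=5=e, 43→(43−19)÷2=12=l.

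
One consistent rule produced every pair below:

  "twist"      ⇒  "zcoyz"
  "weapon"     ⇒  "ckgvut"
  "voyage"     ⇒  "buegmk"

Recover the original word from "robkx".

Each letter is shifted forward by 6 in the alphabet (a Caesar shift of +6).
Reversing it on robkx: r−6=l, o−6=i, b−6=v, k−6=e, x−6=r.

liver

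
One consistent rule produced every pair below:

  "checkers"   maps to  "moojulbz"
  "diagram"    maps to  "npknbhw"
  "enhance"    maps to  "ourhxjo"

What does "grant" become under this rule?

Shifts by position in checkers: pos 0: c→m (+10), pos 1: h→o (+7), pos 2: e→o (+10), pos 3: c→j (+7) — repeating every 2. The shifts repeat in a cycle of length 2: positions 0,1,… shift by +10, +7, then the pattern repeats.
For grant: g+10=q, r+7=y, a+10=k, n+7=u, t+10=d.

qykud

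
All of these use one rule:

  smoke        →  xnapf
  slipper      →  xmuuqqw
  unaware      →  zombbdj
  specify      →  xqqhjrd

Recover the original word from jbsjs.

eager

Shifts by position in smoke: pos 0: s→x (+5), pos 1: m→n (+1), pos 2: o→a (+12), pos 3: k→p (+5), pos 4: e→f (+1) — repeating every 3. A repeating key of period 3 is used — shifts +5, +1, +12 over and over.
Reversing it on jbsjs: j−5=e, b−1=a, s−12=g, j−5=e, s−1=r.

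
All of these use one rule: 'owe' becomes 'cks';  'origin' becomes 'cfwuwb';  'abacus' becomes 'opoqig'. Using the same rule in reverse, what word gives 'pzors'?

It's a constant shift of +14 (ROT14).
Decoding pzors: p−14=b, z−14=l, o−14=a, r−14=d, s−14=e.

blade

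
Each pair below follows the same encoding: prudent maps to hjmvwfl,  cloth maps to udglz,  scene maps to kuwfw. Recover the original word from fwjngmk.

Compare letters: p→h is +18, r→j is +18, u→m is +18 — a constant shift. Each letter is shifted forward by 18 in the alphabet (a Caesar shift of +18).
Undoing it on fwjngmk: f−18=n, w−18=e, j−18=r, n−18=v, g−18=o, m−18=u, k−18=s.

nervous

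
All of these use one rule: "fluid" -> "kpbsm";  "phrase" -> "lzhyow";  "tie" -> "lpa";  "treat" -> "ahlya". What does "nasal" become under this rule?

Two steps: reverse the string, then apply a Caesar shift of +7.
On nasal: reverse → lasan; then shift: l+7=s, a+7=h, s+7=z, a+7=h, n+7=u.

shzhu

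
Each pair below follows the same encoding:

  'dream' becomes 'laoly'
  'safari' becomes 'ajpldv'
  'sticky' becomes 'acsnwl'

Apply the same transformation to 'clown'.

kuyhz

In dream: d→l is +8, r→a is +9, e→o is +10, a→l is +11 — the shift increases by 1 each position. The shift increases by 1 at each position, starting from +8: 8, 9, 10, ….
On clown: c+8=k, l+9=u, o+10=y, w+11=h, n+12=z.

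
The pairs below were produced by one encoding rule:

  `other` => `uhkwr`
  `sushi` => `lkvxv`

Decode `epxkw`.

The output letters match the input read backwards, each shifted +3: other reversed is rehto. Two steps: reverse the string, then apply a Caesar shift of +3.
Decoding epxkw: shift back: e−3=b, p−3=m, x−3=u, k−3=h, w−3=t → bmuht; then reverse → thumb.

thumb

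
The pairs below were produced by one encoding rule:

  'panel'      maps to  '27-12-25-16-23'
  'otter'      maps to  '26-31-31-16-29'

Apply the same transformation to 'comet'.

p is letter #16 and maps to 27: an offset of 11. Letters become their 1-based position plus 11 (so a→12, b→13, …).
On comet: c=3→14, o=15→26, m=13→24, e=5→16, t=20→31.

14-26-24-16-31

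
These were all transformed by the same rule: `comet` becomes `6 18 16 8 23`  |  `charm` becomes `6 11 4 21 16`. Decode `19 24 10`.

pug

Letters become their 1-based position plus 3 (so a→4, b→5, …).
Decoding 19 24 10: 19→(19−3)÷1=16=p, 24→(24−3)÷1=21=u, 10→(10−3)÷1=7=g.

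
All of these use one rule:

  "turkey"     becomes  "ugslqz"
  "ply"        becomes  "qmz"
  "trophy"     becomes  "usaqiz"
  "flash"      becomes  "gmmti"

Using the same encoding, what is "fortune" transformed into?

gasugoq

The shift depends on letter class: consonant t→u is +1, but vowel u→g is +12. The rule splits by letter class: vowels +12, consonants +1.
On fortune: f(cons)+1=g, o(vowel)+12=a, r(cons)+1=s, t(cons)+1=u, u(vowel)+12=g, n(cons)+1=o, e(vowel)+12=q.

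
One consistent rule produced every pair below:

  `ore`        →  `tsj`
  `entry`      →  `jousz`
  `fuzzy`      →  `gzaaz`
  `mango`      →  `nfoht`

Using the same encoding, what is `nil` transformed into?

The shift depends on letter class: consonant r→s is +1, but vowel o→t is +5. Vowels shift forward by 5 and consonants shift forward by 1.
For nil: n(cons)+1=o, i(vowel)+5=n, l(cons)+1=m.

onm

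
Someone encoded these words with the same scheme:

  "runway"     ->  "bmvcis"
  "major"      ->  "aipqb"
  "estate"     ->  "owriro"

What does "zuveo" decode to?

r(17)→b(1) and u(20)→m(12) fit y≡21x+8 (mod 26); the inverse of 21 mod 26 is 5. This is an affine cipher: with a=0,…,z=25, each position x becomes (21x+8) mod 26.
Decoding zuveo: z(25)→5·(25−8)≡7=h; u(20)→5·(20−8)≡8=i; v(21)→5·(21−8)≡13=n; e(4)→5·(4−8)≡6=g; o(14)→5·(14−8)≡4=e (all mod 26).

hinge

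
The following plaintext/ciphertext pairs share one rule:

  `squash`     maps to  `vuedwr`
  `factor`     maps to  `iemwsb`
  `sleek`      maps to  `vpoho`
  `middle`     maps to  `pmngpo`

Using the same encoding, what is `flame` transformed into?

Shifts by position in squash: pos 0: s→v (+3), pos 1: q→u (+4), pos 2: u→e (+10), pos 3: a→d (+3), pos 4: s→w (+4), pos 5: h→r (+10) — repeating every 3. The shifts repeat in a cycle of length 3: positions 0,1,… shift by +3, +4, +10, then the pattern repeats.
Applying it to flame: f+3=i, l+4=p, a+10=k, m+3=p, e+4=i.

ipkpi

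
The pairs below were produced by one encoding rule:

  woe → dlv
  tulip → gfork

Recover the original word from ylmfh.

bonus

This is the alphabet-reversal cipher (Atbash): a becomes z, b becomes y, etc.
Undoing it on ylmfh: y↔b, l↔o, m↔n, f↔u, h↔s.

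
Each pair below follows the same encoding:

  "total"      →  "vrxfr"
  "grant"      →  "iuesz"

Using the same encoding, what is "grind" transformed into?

In total: t→v is +2, o→r is +3, t→x is +4, a→f is +5 — the shift increases by 1 each position. Each letter shifts forward by (position + 2), i.e. 2, 3, 4, … — the shift grows by one for each successive letter.
For grind: g+2=i, r+3=u, i+4=m, n+5=s, d+6=j.

iumsj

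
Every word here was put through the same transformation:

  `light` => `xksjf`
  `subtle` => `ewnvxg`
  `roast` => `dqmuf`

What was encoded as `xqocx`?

Shifts by position in light: pos 0: l→x (+12), pos 1: i→k (+2), pos 2: g→s (+12), pos 3: h→j (+2) — repeating every 2. A repeating key of period 2 is used — shifts +12, +2 over and over.
Reversing it on xqocx: x−12=l, q−2=o, o−12=c, c−2=a, x−12=l.

local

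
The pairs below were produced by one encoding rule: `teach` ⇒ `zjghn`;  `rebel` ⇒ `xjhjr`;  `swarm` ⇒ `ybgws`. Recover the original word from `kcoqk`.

The shifts repeat in a cycle of length 2: positions 0,1,… shift by +6, +5, then the pattern repeats.
Reversing it on kcoqk: k−6=e, c−5=x, o−6=i, q−5=l, k−6=e.

exile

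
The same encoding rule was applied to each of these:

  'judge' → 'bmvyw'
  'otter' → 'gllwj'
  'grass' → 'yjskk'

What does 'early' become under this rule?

Every letter moves 18 places later in the alphabet, wrapping around z→a.
On early: e+18=w, a+18=s, r+18=j, l+18=d, y+18=q.

wsjdq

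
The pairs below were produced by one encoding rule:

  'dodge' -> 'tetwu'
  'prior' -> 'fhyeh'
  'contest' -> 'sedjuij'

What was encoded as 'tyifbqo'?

This is a Caesar cipher with shift 16.
Reversing it on tyifbqo: t−16=d, y−16=i, i−16=s, f−16=p, b−16=l, q−16=a, o−16=y.

display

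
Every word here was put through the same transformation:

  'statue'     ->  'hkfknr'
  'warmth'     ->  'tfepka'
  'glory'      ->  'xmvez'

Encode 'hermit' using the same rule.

s(18)→h(7) and t(19)→k(10) fit y≡3x+5 (mod 26); the inverse of 3 mod 26 is 9. This is an affine cipher: with a=0,…,z=25, each position x becomes (3x+5) mod 26.
On hermit: h(7)→3·7+5≡0=a; e(4)→3·4+5≡17=r; r(17)→3·17+5≡4=e; m(12)→3·12+5≡15=p; i(8)→3·8+5≡3=d; t(19)→3·19+5≡10=k (all mod 26).

arepdk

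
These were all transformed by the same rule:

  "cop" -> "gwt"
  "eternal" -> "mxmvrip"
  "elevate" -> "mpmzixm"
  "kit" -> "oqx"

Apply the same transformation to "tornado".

xwvrihw

The shift depends on letter class: consonant c→g is +4, but vowel o→w is +8. Two shifts are in play — +8 for a/e/i/o/u, +4 for every other letter.
Applying it to tornado: t(cons)+4=x, o(vowel)+8=w, r(cons)+4=v, n(cons)+4=r, a(vowel)+8=i, d(cons)+4=h, o(vowel)+8=w.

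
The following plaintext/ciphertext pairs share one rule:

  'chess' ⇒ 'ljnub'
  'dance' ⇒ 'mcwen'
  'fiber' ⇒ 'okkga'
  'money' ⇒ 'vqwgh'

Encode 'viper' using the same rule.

Shifts by position in chess: pos 0: c→l (+9), pos 1: h→j (+2), pos 2: e→n (+9), pos 3: s→u (+2) — repeating every 2. A repeating key of period 2 is used — shifts +9, +2 over and over.
For viper: v+9=e, i+2=k, p+9=y, e+2=g, r+9=a.

ekyga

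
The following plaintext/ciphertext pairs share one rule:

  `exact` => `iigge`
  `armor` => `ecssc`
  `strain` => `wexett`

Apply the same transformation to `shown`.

Shifts by position in exact: pos 0: e→i (+4), pos 1: x→i (+11), pos 2: a→g (+6), pos 3: c→g (+4), pos 4: t→e (+11) — repeating every 3. It's a Vigenère-style cipher with numeric key [4,11,6]: position i shifts by key[i mod 3].
On shown: s+4=w, h+11=s, o+6=u, w+4=a, n+11=y.

wsuay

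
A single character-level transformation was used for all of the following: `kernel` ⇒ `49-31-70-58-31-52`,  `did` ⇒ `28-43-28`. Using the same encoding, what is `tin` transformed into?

76-43-58

The formula is n = 3×(alphabet index, a=1) + 16.
For tin: t=20→76, i=9→43, n=14→58.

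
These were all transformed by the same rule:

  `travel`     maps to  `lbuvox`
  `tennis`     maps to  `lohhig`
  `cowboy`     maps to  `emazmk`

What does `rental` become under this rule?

Treating letters as 0–25, the rule is x ↦ 5x + 20 (mod 26).
Applying it to rental: r(17)→5·17+20≡1=b; e(4)→5·4+20≡14=o; n(13)→5·13+20≡7=h; t(19)→5·19+20≡11=l; a(0)→5·0+20≡20=u; l(11)→5·11+20≡23=x (all mod 26).

bohlux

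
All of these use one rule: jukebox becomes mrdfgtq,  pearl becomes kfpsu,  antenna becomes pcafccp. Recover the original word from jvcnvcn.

singing

j(9)→m(12) and u(20)→r(17) fit y≡17x+15 (mod 26); the inverse of 17 mod 26 is 23. Treating letters as 0–25, the rule is x ↦ 17x + 15 (mod 26).
Reversing it on jvcnvcn: j(9)→23·(9−15)≡18=s; v(21)→23·(21−15)≡8=i; c(2)→23·(2−15)≡13=n; n(13)→23·(13−15)≡6=g; v(21)→23·(21−15)≡8=i; c(2)→23·(2−15)≡13=n; n(13)→23·(13−15)≡6=g (all mod 26).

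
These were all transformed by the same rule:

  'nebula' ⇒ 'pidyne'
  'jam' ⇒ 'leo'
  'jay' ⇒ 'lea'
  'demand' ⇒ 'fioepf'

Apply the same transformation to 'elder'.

infit

The shift depends on letter class: consonant n→p is +2, but vowel e→i is +4. Vowels shift forward by 4 and consonants shift forward by 2.
Applying it to elder: e(vowel)+4=i, l(cons)+2=n, d(cons)+2=f, e(vowel)+4=i, r(cons)+2=t.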